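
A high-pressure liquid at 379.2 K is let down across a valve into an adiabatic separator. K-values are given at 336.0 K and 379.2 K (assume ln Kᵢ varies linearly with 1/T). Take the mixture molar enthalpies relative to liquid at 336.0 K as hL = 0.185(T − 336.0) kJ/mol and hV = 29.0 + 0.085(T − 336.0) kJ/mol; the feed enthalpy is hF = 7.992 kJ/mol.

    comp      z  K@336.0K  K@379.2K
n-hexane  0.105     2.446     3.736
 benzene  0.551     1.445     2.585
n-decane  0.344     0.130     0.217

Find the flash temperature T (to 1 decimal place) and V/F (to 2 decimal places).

T = 340.2 K, V/F = 0.25

Adiabatic flash: solve Rachford–Rice at each trial T, then check hF = ψ·hV(T) + (1−ψ)·hL(T).
  T = 336.0 K: K = (2.446, 1.445, 0.130), RR gives ψ = 0.168, H_out = 4.861 kJ/mol
  T = 379.2 K: K = (3.736, 2.585, 0.217), RR gives ψ = 0.638, H_out = 23.750 kJ/mol
  T = 357.6 K: K = (3.062, 1.967, 0.171), RR gives ψ = 0.479, H_out = 16.843 kJ/mol
  T = 346.8 K: K = (2.746, 1.694, 0.150), RR gives ψ = 0.356, H_out = 11.941 kJ/mol
  T = 341.4 K: K = (2.594, 1.567, 0.140), RR gives ψ = 0.273, H_out = 8.774 kJ/mol
  T = 338.7 K: K = (2.520, 1.505, 0.135), RR gives ψ = 0.224, H_out = 6.927 kJ/mol
  T = 340.0 K: K = (2.555, 1.534, 0.137), RR gives ψ = 0.248, H_out = 7.841 kJ/mol
Linear interpolation between T = 340.0 (H_out = 7.841) and T = 341.4 (H_out = 8.774) on hF = 7.992 gives T ≈ 340.2 K, at which ψ = 0.25.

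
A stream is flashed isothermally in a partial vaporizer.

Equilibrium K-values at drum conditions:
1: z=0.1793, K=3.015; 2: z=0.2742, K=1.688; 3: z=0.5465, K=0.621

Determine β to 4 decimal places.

Material balance + equilibrium reduce to Σ zᵢ(Kᵢ−1)/(1+β(Kᵢ−1)) = 0.
Feasibility: ΣzᵢKᵢ = 1.3428, Σzᵢ/Kᵢ = 1.1019 — both > 1, two phases present.
Newton iteration, β⁰ = 0.36:
  β = 0.3600: g = 0.12075, g' = -0.4332 → β = 0.6387
  β = 0.6387: g = 0.01575, g' = -0.3385 → β = 0.6853
  β = 0.6853: g = 0.00017, g' = -0.3316 → β = 0.6858
Converged at β = 0.6858.

β = 0.6858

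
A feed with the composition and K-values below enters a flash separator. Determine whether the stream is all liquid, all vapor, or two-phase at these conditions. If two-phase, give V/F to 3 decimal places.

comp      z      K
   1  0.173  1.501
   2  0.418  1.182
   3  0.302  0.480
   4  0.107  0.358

all liquid

ΣzᵢKᵢ = 0.937; Σzᵢ/Kᵢ = 1.397.
Since ΣzᵢKᵢ < 1 the mixture is below its bubble point — single liquid phase.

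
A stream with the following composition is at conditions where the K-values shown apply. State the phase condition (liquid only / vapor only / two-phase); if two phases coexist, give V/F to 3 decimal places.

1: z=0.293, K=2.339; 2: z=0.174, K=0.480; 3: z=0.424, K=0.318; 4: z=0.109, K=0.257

liquid only

ΣzᵢKᵢ = 0.932; Σzᵢ/Kᵢ = 2.245.
Since ΣzᵢKᵢ < 1 the mixture is below its bubble point — single liquid phase.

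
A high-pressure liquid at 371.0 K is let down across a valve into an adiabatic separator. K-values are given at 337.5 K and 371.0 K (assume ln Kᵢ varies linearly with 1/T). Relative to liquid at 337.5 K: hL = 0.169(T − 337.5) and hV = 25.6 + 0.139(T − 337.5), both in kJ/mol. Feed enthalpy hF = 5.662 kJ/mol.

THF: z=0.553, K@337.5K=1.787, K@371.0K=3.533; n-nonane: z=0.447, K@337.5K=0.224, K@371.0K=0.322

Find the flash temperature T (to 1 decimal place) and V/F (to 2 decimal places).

Adiabatic flash: solve Rachford–Rice at each trial T, then check hF = ψ·hV(T) + (1−ψ)·hL(T).
  T = 337.5 K: K = (1.787, 0.224), RR gives ψ = 0.145, H_out = 3.703 kJ/mol
  T = 371.0 K: K = (3.533, 0.322), RR gives ψ = 0.639, H_out = 21.382 kJ/mol
  T = 354.2 K: K = (2.551, 0.271), RR gives ψ = 0.470, H_out = 14.621 kJ/mol
  T = 345.9 K: K = (2.147, 0.247), RR gives ψ = 0.344, H_out = 10.152 kJ/mol
  T = 341.7 K: K = (1.961, 0.235), RR gives ψ = 0.258, H_out = 7.280 kJ/mol
  T = 339.6 K: K = (1.872, 0.230), RR gives ψ = 0.205, H_out = 5.602 kJ/mol
Linear interpolation between T = 339.6 (H_out = 5.602) and T = 341.7 (H_out = 7.280) on hF = 5.662 gives T ≈ 339.7 K, at which ψ = 0.21.

T = 339.7 K, V/F = 0.21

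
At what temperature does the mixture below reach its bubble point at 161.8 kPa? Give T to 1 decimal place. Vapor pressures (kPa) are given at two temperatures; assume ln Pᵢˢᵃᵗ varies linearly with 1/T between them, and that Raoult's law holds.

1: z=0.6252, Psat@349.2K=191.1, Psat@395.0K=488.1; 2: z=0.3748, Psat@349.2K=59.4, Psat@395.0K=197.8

T = 354.8 K

Bubble-point temperature: ΣzᵢPᵢˢᵃᵗ(T) = P. Interpolate ln Pᵢˢᵃᵗ = aᵢ + bᵢ/T.
  T = 349.2 K: ΣzᵢPᵢˢᵃᵗ = 141.74 kPa
  T = 395.0 K: ΣzᵢPᵢˢᵃᵗ = 379.30 kPa
  T = 372.1 K: ΣzᵢPᵢˢᵃᵗ = 238.69 kPa
  T = 360.6 K: ΣzᵢPᵢˢᵃᵗ = 185.19 kPa
  T = 354.9 K: ΣzᵢPᵢˢᵃᵗ = 162.35 kPa
  T = 352.0 K: ΣzᵢPᵢˢᵃᵗ = 151.59 kPa
Interpolating between 352.0 K and 354.9 K gives T ≈ 354.8 K.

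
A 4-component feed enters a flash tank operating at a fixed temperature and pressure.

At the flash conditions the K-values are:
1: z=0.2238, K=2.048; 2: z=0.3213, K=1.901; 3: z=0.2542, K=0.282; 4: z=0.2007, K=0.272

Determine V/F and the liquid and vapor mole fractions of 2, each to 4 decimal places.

V/F = 0.2808, x_2 = 0.2564, y_2 = 0.4875

Material balance + equilibrium reduce to Σ zᵢ(Kᵢ−1)/(1+V/F(Kᵢ−1)) = 0.
g(0) = ΣzᵢKᵢ − 1 = 0.1954 and g(1) = 1 − Σzᵢ/Kᵢ = -0.9176, so a root lies in (0, 1).
Newton iteration, V/F⁰ = 0.44:
  V/F = 0.4400: g = -0.11394, g' = -0.7592 → V/F = 0.2899
  V/F = 0.2899: g = -0.00627, g' = -0.6885 → V/F = 0.2808
Converged at V/F = 0.2808.
Compositions from xᵢ = zᵢ/(1+V/F(Kᵢ−1)), yᵢ = Kᵢxᵢ:
  1: x = 0.1729, y = 0.3541
  2: x = 0.2564, y = 0.4875
  3: x = 0.3184, y = 0.0898
  4: x = 0.2523, y = 0.0686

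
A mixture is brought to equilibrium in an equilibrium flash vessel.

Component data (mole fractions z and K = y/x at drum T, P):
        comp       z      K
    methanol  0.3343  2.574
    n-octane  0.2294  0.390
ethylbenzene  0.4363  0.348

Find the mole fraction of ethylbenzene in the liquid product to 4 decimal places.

Rachford–Rice: g(ψ) = Σ zᵢ(Kᵢ−1)/(1+ψ(Kᵢ−1)) = 0.
Feasibility: ΣzᵢKᵢ = 1.1018, Σzᵢ/Kᵢ = 1.9718 — both > 1, two phases present.
Newton–Raphson from ψ = 0.35:
  ψ = 0.3500: g = -0.20722, g' = -0.7937 → ψ = 0.0889
  ψ = 0.0889: g = 0.01165, g' = -0.9418 → ψ = 0.1013
  ψ = 0.1013: g = 0.00010, g' = -0.9257 → ψ = 0.1014
Converged at ψ = 0.1014.
Compositions from xᵢ = zᵢ/(1+ψ(Kᵢ−1)), yᵢ = Kᵢxᵢ:
  methanol: x = 0.2883, y = 0.7421
  n-octane: x = 0.2445, y = 0.0954
  ethylbenzene: x = 0.4672, y = 0.1626

x_ethylbenzene = 0.4672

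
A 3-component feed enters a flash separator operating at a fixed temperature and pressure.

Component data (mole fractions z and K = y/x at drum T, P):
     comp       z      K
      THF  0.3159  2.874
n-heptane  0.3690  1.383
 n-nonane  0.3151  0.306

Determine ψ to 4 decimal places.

Rachford–Rice: g(ψ) = Σ zᵢ(Kᵢ−1)/(1+ψ(Kᵢ−1)) = 0.
Check two-phase: ΣzᵢKᵢ = 1.5146 > 1 and Σzᵢ/Kᵢ = 1.4065 > 1, so g(0) = 0.5146 > 0 and g(1) = -0.4065 < 0.
Newton iteration, ψ⁰ = 0.39:
  ψ = 0.3900: g = 0.16515, g' = -0.6966 → ψ = 0.6271
  ψ = 0.6271: g = -0.00106, g' = -0.7454 → ψ = 0.6257
Converged at ψ = 0.6257.

ψ = 0.6257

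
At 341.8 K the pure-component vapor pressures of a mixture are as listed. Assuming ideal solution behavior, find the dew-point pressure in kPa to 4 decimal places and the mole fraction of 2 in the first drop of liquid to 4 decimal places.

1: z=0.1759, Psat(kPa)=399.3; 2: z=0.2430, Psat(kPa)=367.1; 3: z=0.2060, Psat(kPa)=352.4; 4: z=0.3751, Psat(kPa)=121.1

At the dew point ψ → 1, so Σzᵢ/Kᵢ = 1 with Kᵢ = Pᵢˢᵃᵗ/P ⇒ 1/P = Σzᵢ/Pᵢˢᵃᵗ.
1/P = 0.1759/399.3 + 0.2430/367.1 + 0.2060/352.4 + 0.3751/121.1 = 0.0047845 ⇒ P = 209.0096 kPa
xᵢ = zᵢP/Pᵢˢᵃᵗ ⇒ x_2 = 0.2430·209.0096/367.1 = 0.1384

Pdew = 209.0096 kPa, x_2 = 0.1384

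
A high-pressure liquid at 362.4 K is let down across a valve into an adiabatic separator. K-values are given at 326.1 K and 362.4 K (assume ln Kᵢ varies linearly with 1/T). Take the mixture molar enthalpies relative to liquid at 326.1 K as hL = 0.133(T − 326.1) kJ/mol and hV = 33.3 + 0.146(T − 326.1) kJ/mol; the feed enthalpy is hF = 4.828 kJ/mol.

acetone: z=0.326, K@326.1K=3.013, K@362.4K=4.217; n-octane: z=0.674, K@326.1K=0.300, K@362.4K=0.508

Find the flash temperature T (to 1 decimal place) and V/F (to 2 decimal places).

Adiabatic flash: solve Rachford–Rice at each trial T, then check hF = ψ·hV(T) + (1−ψ)·hL(T).
  T = 326.1 K: K = (3.013, 0.300), RR gives ψ = 0.131, H_out = 4.359 kJ/mol
  T = 362.4 K: K = (4.217, 0.508), RR gives ψ = 0.453, H_out = 20.130 kJ/mol
  T = 344.2 K: K = (3.595, 0.396), RR gives ψ = 0.280, H_out = 11.783 kJ/mol
  T = 335.1 K: K = (3.297, 0.346), RR gives ψ = 0.205, H_out = 8.037 kJ/mol
  T = 330.6 K: K = (3.154, 0.322), RR gives ψ = 0.168, H_out = 6.205 kJ/mol
  T = 328.4 K: K = (3.085, 0.311), RR gives ψ = 0.150, H_out = 5.306 kJ/mol
Linear interpolation between T = 326.1 (H_out = 4.359) and T = 328.4 (H_out = 5.306) on hF = 4.828 gives T ≈ 327.2 K, at which ψ = 0.14.

T = 327.2 K, V/F = 0.14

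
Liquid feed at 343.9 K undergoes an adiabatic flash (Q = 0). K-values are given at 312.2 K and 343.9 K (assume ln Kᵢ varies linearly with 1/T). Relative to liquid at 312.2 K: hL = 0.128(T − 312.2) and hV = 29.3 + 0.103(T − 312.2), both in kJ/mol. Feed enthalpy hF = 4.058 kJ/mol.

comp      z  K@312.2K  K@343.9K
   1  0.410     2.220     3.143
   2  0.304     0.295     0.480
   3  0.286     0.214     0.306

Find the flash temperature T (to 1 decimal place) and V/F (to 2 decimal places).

T = 316.4 K, V/F = 0.12

Adiabatic flash: solve Rachford–Rice at each trial T, then check hF = ψ·hV(T) + (1−ψ)·hL(T).
  T = 312.2 K: K = (2.220, 0.295, 0.214), RR gives ψ = 0.067, H_out = 1.969 kJ/mol
  T = 343.9 K: K = (3.143, 0.480, 0.306), RR gives ψ = 0.399, H_out = 15.422 kJ/mol
  T = 328.0 K: K = (2.662, 0.380, 0.258), RR gives ψ = 0.248, H_out = 9.190 kJ/mol
  T = 320.1 K: K = (2.437, 0.336, 0.236), RR gives ψ = 0.164, H_out = 5.790 kJ/mol
  T = 316.1 K: K = (2.326, 0.315, 0.224), RR gives ψ = 0.117, H_out = 3.922 kJ/mol
  T = 318.1 K: K = (2.381, 0.325, 0.230), RR gives ψ = 0.141, H_out = 4.871 kJ/mol
Linear interpolation between T = 316.1 (H_out = 3.922) and T = 318.1 (H_out = 4.871) on hF = 4.058 gives T ≈ 316.4 K, at which ψ = 0.12.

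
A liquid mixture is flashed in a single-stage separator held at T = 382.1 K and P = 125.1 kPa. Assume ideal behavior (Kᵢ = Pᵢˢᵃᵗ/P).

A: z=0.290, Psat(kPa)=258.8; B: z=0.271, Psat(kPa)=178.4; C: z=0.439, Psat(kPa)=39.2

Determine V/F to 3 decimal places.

V/F = 0.223

Raoult's law: Kᵢ = Pᵢˢᵃᵗ/P = Pᵢˢᵃᵗ/125.1.
  K_A = 258.8/125.1 = 2.06875, K_B = 178.4/125.1 = 1.42606, K_C = 39.2/125.1 = 0.31335
Rachford–Rice: g(V/F) = Σ zᵢ(Kᵢ−1)/(1+V/F(Kᵢ−1)) = 0.
Check two-phase: ΣzᵢKᵢ = 1.124 > 1 and Σzᵢ/Kᵢ = 1.731 > 1, so g(0) = 0.124 > 0 and g(1) = -0.731 < 0.
Newton iteration, V/F⁰ = 0.5:
  V/F = 0.500: g = -0.1619, g' = -0.654 → V/F = 0.253
  V/F = 0.253: g = -0.0164, g' = -0.548 → V/F = 0.223
Converged at V/F = 0.223.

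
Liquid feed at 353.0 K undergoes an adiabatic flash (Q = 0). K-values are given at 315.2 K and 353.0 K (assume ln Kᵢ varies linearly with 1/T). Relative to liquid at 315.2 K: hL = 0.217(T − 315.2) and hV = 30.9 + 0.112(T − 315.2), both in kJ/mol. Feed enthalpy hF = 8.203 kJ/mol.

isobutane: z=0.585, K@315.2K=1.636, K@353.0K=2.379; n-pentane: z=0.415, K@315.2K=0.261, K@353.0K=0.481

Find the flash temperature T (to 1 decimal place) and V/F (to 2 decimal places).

Adiabatic flash: solve Rachford–Rice at each trial T, then check hF = ψ·hV(T) + (1−ψ)·hL(T).
  T = 315.2 K: K = (1.636, 0.261), RR gives ψ = 0.139, H_out = 4.298 kJ/mol
  T = 353.0 K: K = (2.379, 0.481), RR gives ψ = 0.826, H_out = 30.454 kJ/mol
  T = 334.1 K: K = (1.994, 0.360), RR gives ψ = 0.497, H_out = 18.478 kJ/mol
  T = 324.6 K: K = (1.810, 0.308), RR gives ψ = 0.333, H_out = 12.005 kJ/mol
  T = 319.9 K: K = (1.722, 0.284), RR gives ψ = 0.242, H_out = 8.386 kJ/mol
  T = 317.5 K: K = (1.678, 0.272), RR gives ψ = 0.191, H_out = 6.369 kJ/mol
Linear interpolation between T = 317.5 (H_out = 6.369) and T = 319.9 (H_out = 8.386) on hF = 8.203 gives T ≈ 319.7 K, at which ψ = 0.24.

T = 319.7 K, V/F = 0.24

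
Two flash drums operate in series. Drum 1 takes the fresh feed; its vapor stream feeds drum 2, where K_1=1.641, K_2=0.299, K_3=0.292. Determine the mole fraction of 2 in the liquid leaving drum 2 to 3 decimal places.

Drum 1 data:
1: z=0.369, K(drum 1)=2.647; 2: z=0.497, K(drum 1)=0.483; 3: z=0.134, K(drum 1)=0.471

Drum 1:
Newton–Raphson from ψ₁ = 0.5:
  ψ₁ = 0.500: g = -0.1096, g' = -0.612 → ψ₁ = 0.321
  ψ₁ = 0.321: g = 0.0042, g' = -0.674 → ψ₁ = 0.327
Converged at ψ₁ = 0.327.
Drum-1 compositions:
  1: x = 0.240, y = 0.635
  2: x = 0.598, y = 0.289
  3: x = 0.162, y = 0.076
Drum-2 feed = drum-1 vapor: z₂ = (0.6348, 0.2889, 0.0763).
Drum 2:
Newton–Raphson from ψ₂ = 0.5:
  ψ₂ = 0.500: g = -0.0873, g' = -0.578 → ψ₂ = 0.349
  ψ₂ = 0.349: g = -0.0073, g' = -0.490 → ψ₂ = 0.334
Converged at ψ₂ = 0.334.
  1: x = 0.523, y = 0.858
  2: x = 0.377, y = 0.113
  3: x = 0.100, y = 0.029

x_2 (drum 2) = 0.377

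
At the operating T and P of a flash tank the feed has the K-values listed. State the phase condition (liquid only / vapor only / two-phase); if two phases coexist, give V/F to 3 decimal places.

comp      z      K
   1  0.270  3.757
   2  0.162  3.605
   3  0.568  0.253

two-phase, V/F = 0.368

ΣzᵢKᵢ = 1.742; Σzᵢ/Kᵢ = 2.362.
Both exceed 1, so a two-phase solution exists.
Rachford–Rice: g(ψ) = Σ zᵢ(Kᵢ−1)/(1+ψ(Kᵢ−1)) = 0.
Iterate (Newton) starting at ψ = 0.3:
  ψ = 0.300: g = 0.0975, g' = -1.488 → ψ = 0.366
  ψ = 0.366: g = 0.0033, g' = -1.397 → ψ = 0.368
Converged at ψ = 0.368.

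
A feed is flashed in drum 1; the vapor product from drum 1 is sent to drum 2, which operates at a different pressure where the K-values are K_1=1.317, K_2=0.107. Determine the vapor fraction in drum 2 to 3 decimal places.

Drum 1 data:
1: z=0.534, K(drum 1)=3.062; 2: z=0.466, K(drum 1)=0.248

V/F (drum 2) = 0.343

Drum 1:
Rachford–Rice: g(ψ₁) = Σ zᵢ(Kᵢ−1)/(1+ψ₁(Kᵢ−1)) = 0.
Check two-phase: ΣzᵢKᵢ = 1.751 > 1 and Σzᵢ/Kᵢ = 2.053 > 1, so g(0) = 0.751 > 0 and g(1) = -1.053 < 0.
Iterate (Newton) starting at ψ₁ = 0.63:
  ψ₁ = 0.630: g = -0.1870, g' = -1.381 → ψ₁ = 0.495
  ψ₁ = 0.495: g = -0.0128, g' = -1.225 → ψ₁ = 0.484
Converged at ψ₁ = 0.484.
Drum-1 compositions:
  1: x = 0.267, y = 0.818
  2: x = 0.733, y = 0.182
Drum-2 feed = drum-1 vapor: z₂ = (0.8183, 0.1817).
Drum 2:
Iterate (Newton) starting at ψ₂ = 0.46:
  ψ₂ = 0.460: g = -0.0490, g' = -0.480 → ψ₂ = 0.358
  ψ₂ = 0.358: g = -0.0055, g' = -0.379 → ψ₂ = 0.343
Converged at ψ₂ = 0.343.
  1: x = 0.738, y = 0.972
  2: x = 0.262, y = 0.028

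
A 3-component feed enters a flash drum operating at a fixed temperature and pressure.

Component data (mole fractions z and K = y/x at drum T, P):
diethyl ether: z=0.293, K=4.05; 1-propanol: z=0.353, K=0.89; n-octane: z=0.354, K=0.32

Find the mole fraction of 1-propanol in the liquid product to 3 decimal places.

Material balance + equilibrium reduce to Σ zᵢ(Kᵢ−1)/(1+ψ(Kᵢ−1)) = 0.
Check two-phase: ΣzᵢKᵢ = 1.614 > 1 and Σzᵢ/Kᵢ = 1.575 > 1, so g(0) = 0.614 > 0 and g(1) = -0.575 < 0.
Newton–Raphson from ψ = 0.5:
  ψ = 0.500: g = -0.0519, g' = -0.808 → ψ = 0.436
  ψ = 0.436: g = 0.0008, g' = -0.838 → ψ = 0.437
Converged at ψ = 0.437.
Compositions from xᵢ = zᵢ/(1+ψ(Kᵢ−1)), yᵢ = Kᵢxᵢ:
  diethyl ether: x = 0.126, y = 0.509
  1-propanol: x = 0.371, y = 0.330
  n-octane: x = 0.504, y = 0.161

x_1-propanol = 0.371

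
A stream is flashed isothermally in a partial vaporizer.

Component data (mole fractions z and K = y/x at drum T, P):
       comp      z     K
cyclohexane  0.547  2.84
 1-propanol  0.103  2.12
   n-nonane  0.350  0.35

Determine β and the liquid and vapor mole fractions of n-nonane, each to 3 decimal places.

Material balance + equilibrium reduce to Σ zᵢ(Kᵢ−1)/(1+β(Kᵢ−1)) = 0.
g(0) = ΣzᵢKᵢ − 1 = 0.894 and g(1) = 1 − Σzᵢ/Kᵢ = -0.241, so a root lies in (0, 1).
Newton iteration, β⁰ = 0.57:
  β = 0.570: g = 0.2003, g' = -0.862 → β = 0.802
  β = 0.802: g = -0.0081, g' = -0.984 → β = 0.794
Converged at β = 0.794.
Compositions from xᵢ = zᵢ/(1+β(Kᵢ−1)), yᵢ = Kᵢxᵢ:
  cyclohexane: x = 0.222, y = 0.631
  1-propanol: x = 0.055, y = 0.116
  n-nonane: x = 0.723, y = 0.253

β = 0.794, x_n-nonane = 0.723, y_n-nonane = 0.253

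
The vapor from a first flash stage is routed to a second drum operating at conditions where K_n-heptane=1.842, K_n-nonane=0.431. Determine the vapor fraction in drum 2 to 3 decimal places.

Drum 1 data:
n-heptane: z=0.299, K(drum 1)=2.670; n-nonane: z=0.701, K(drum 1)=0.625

Drum 1:
Rachford–Rice: g(ψ₁) = Σ zᵢ(Kᵢ−1)/(1+ψ₁(Kᵢ−1)) = 0.
Feasibility: ΣzᵢKᵢ = 1.236, Σzᵢ/Kᵢ = 1.234 — both > 1, two phases present.
Binary case is linear: z₁(K₁−1)(1+ψ₁(K₂−1)) + z₂(K₂−1)(1+ψ₁(K₁−1)) = 0
⇒ ψ₁ = [z₁(K₁−1)+z₂(K₂−1)] / [−(K₁−1)(K₂−1)] = 0.2365/0.6262 = 0.378
Drum-1 compositions:
  n-heptane: x = 0.183, y = 0.490
  n-nonane: x = 0.817, y = 0.510
Drum-2 feed = drum-1 vapor: z₂ = (0.4896, 0.5104).
Drum 2:
Material balance + equilibrium reduce to Σ zᵢ(Kᵢ−1)/(1+ψ₂(Kᵢ−1)) = 0.
Feasibility: ΣzᵢKᵢ = 1.122, Σzᵢ/Kᵢ = 1.450 — both > 1, two phases present.
Newton iteration, ψ₂⁰ = 0.5:
  ψ₂ = 0.500: g = -0.1158, g' = -0.495 → ψ₂ = 0.266
  ψ₂ = 0.266: g = -0.0054, g' = -0.461 → ψ₂ = 0.254
Converged at ψ₂ = 0.254.
  n-heptane: x = 0.403, y = 0.743
  n-nonane: x = 0.597, y = 0.257

V/F (drum 2) = 0.254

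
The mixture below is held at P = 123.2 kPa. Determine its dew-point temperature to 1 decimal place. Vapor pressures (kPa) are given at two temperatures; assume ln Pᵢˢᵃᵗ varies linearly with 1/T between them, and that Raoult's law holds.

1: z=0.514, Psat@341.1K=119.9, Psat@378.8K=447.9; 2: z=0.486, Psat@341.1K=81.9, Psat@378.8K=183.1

Dew-point temperature: Σzᵢ·P/Pᵢˢᵃᵗ(T) = 1. Interpolate ln Pᵢˢᵃᵗ = aᵢ + bᵢ/T.
  T = 341.1 K: ΣzᵢP/Pᵢˢᵃᵗ = 1.2592
  T = 378.8 K: ΣzᵢP/Pᵢˢᵃᵗ = 0.4684
  T = 360.0 K: ΣzᵢP/Pᵢˢᵃᵗ = 0.7418
  T = 350.6 K: ΣzᵢP/Pᵢˢᵃᵗ = 0.9562
  T = 345.9 K: ΣzᵢP/Pᵢˢᵃᵗ = 1.0930
  T = 348.2 K: ΣzᵢP/Pᵢˢᵃᵗ = 1.0232
Interpolating between 348.2 K and 350.6 K gives T ≈ 349.0 K.

T = 349.0 K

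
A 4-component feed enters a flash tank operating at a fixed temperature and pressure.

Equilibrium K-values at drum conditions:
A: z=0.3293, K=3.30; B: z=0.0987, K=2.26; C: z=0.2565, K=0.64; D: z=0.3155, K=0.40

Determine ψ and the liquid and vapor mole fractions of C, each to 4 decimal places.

Newton–Raphson from ψ = 0.5:
  ψ = 0.5000: g = 0.04553, g' = -0.7171 → ψ = 0.5635
  ψ = 0.5635: g = 0.00076, g' = -0.6956 → ψ = 0.5646
Converged at ψ = 0.5646.
Compositions from xᵢ = zᵢ/(1+ψ(Kᵢ−1)), yᵢ = Kᵢxᵢ:
  A: x = 0.1433, y = 0.4728
  B: x = 0.0577, y = 0.1303
  C: x = 0.3219, y = 0.2060
  D: x = 0.4771, y = 0.1909

ψ = 0.5646, x_C = 0.3219, y_C = 0.2060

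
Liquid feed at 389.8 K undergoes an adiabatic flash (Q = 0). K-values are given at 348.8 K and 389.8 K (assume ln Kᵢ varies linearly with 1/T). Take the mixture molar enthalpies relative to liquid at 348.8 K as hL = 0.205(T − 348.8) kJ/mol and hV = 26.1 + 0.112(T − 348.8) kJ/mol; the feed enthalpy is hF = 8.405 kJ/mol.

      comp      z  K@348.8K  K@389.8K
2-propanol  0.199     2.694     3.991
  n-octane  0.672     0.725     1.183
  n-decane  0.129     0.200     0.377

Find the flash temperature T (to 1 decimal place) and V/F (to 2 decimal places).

Adiabatic flash: solve Rachford–Rice at each trial T, then check hF = ψ·hV(T) + (1−ψ)·hL(T).
  T = 348.8 K: K = (2.694, 0.725, 0.200), RR gives ψ = 0.076, H_out = 1.985 kJ/mol
  T = 389.8 K: K = (3.991, 1.183, 0.377), RR gives ψ = 1.000, H_out = 30.692 kJ/mol
  T = 369.3 K: K = (3.315, 0.939, 0.279), RR gives ψ = 0.566, H_out = 17.885 kJ/mol
  T = 359.1 K: K = (2.999, 0.829, 0.238), RR gives ψ = 0.299, H_out = 9.639 kJ/mol
  T = 354.0 K: K = (2.846, 0.776, 0.219), RR gives ψ = 0.183, H_out = 5.765 kJ/mol
  T = 356.6 K: K = (2.923, 0.803, 0.228), RR gives ψ = 0.241, H_out = 7.715 kJ/mol
  T = 357.9 K: K = (2.962, 0.816, 0.233), RR gives ψ = 0.271, H_out = 8.709 kJ/mol
Linear interpolation between T = 356.6 (H_out = 7.715) and T = 357.9 (H_out = 8.709) on hF = 8.405 gives T ≈ 357.5 K, at which ψ = 0.26.

T = 357.5 K, V/F = 0.26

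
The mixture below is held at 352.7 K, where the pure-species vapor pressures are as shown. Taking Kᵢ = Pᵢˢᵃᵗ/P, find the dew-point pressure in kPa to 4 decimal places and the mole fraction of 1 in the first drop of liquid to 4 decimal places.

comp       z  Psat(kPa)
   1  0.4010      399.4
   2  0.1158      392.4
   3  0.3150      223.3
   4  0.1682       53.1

At the dew point ψ → 1, so Σzᵢ/Kᵢ = 1 with Kᵢ = Pᵢˢᵃᵗ/P ⇒ 1/P = Σzᵢ/Pᵢˢᵃᵗ.
1/P = 0.4010/399.4 + 0.1158/392.4 + 0.3150/223.3 + 0.1682/53.1 = 0.0058774 ⇒ P = 170.1439 kPa
xᵢ = zᵢP/Pᵢˢᵃᵗ ⇒ x_1 = 0.4010·170.1439/399.4 = 0.1708

Pdew = 170.1439 kPa, x_1 = 0.1708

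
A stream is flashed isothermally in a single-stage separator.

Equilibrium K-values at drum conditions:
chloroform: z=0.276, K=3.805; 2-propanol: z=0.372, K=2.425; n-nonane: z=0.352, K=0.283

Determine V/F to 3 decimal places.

V/F = 0.717

Material balance + equilibrium reduce to Σ zᵢ(Kᵢ−1)/(1+V/F(Kᵢ−1)) = 0.
Feasibility: ΣzᵢKᵢ = 2.052, Σzᵢ/Kᵢ = 1.470 — both > 1, two phases present.
Newton–Raphson from V/F = 0.43:
  V/F = 0.430: g = 0.3147, g' = -1.115 → V/F = 0.712
  V/F = 0.712: g = 0.0055, g' = -1.184 → V/F = 0.717
Converged at V/F = 0.717.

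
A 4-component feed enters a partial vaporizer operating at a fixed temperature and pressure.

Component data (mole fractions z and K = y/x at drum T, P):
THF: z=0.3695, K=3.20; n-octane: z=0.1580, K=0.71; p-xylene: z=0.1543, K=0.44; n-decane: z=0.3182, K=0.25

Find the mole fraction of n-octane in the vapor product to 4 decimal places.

y_n-octane = 0.1239

Let ψ = V/F and solve Σ zᵢ(Kᵢ−1)/(1+ψ(Kᵢ−1)) = 0.
Check two-phase: ΣzᵢKᵢ = 1.4420 > 1 and Σzᵢ/Kᵢ = 1.9615 > 1, so g(0) = 0.4420 > 0 and g(1) = -0.9615 < 0.
Newton–Raphson from ψ = 0.31:
  ψ = 0.3100: g = 0.01744, g' = -1.0229 → ψ = 0.3271
  ψ = 0.3271: g = 0.00013, g' = -1.0078 → ψ = 0.3272
Converged at ψ = 0.3272.
Compositions from xᵢ = zᵢ/(1+ψ(Kᵢ−1)), yᵢ = Kᵢxᵢ:
  THF: x = 0.2148, y = 0.6875
  n-octane: x = 0.1746, y = 0.1239
  p-xylene: x = 0.1889, y = 0.0831
  n-decane: x = 0.4217, y = 0.1054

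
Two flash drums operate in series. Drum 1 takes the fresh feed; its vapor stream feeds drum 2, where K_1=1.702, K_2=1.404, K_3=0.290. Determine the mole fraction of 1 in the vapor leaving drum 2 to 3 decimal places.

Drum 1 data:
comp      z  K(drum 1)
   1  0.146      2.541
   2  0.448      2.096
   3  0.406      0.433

y_1 (drum 2) = 0.239

Drum 1:
Material balance + equilibrium reduce to Σ zᵢ(Kᵢ−1)/(1+ψ₁(Kᵢ−1)) = 0.
Check two-phase: ΣzᵢKᵢ = 1.486 > 1 and Σzᵢ/Kᵢ = 1.209 > 1, so g(0) = 0.486 > 0 and g(1) = -0.209 < 0.
Newton–Raphson from ψ₁ = 0.5:
  ψ₁ = 0.500: g = 0.1230, g' = -0.589 → ψ₁ = 0.709
  ψ₁ = 0.709: g = -0.0009, g' = -0.614 → ψ₁ = 0.707
Converged at ψ₁ = 0.707.
Drum-1 compositions:
  1: x = 0.070, y = 0.178
  2: x = 0.252, y = 0.529
  3: x = 0.678, y = 0.293
Drum-2 feed = drum-1 vapor: z₂ = (0.1775, 0.5290, 0.2935).
Drum 2:
Rachford–Rice: g(ψ₂) = Σ zᵢ(Kᵢ−1)/(1+ψ₂(Kᵢ−1)) = 0.
Check two-phase: ΣzᵢKᵢ = 1.130 > 1 and Σzᵢ/Kᵢ = 1.493 > 1, so g(0) = 0.130 > 0 and g(1) = -0.493 < 0.
Iterate (Newton) starting at ψ₂ = 0.66:
  ψ₂ = 0.660: g = -0.1382, g' = -0.619 → ψ₂ = 0.437
  ψ₂ = 0.437: g = -0.0249, g' = -0.424 → ψ₂ = 0.378
  ψ₂ = 0.378: g = -0.0009, g' = -0.396 → ψ₂ = 0.376
Converged at ψ₂ = 0.376.
  1: x = 0.140, y = 0.239
  2: x = 0.459, y = 0.645
  3: x = 0.400, y = 0.116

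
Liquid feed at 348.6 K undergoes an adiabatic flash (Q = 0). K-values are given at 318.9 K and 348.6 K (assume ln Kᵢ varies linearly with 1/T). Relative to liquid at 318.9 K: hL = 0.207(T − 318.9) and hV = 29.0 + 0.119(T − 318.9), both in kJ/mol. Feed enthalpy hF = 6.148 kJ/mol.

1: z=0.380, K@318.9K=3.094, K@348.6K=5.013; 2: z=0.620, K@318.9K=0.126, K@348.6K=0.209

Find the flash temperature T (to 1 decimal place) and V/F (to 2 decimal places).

T = 323.8 K, V/F = 0.18

Adiabatic flash: solve Rachford–Rice at each trial T, then check hF = ψ·hV(T) + (1−ψ)·hL(T).
  T = 318.9 K: K = (3.094, 0.126), RR gives ψ = 0.139, H_out = 4.022 kJ/mol
  T = 348.6 K: K = (5.013, 0.209), RR gives ψ = 0.326, H_out = 14.747 kJ/mol
  T = 333.8 K: K = (3.984, 0.164), RR gives ψ = 0.247, H_out = 9.921 kJ/mol
  T = 326.4 K: K = (3.524, 0.144), RR gives ψ = 0.199, H_out = 7.178 kJ/mol
  T = 322.6 K: K = (3.302, 0.135), RR gives ψ = 0.170, H_out = 5.637 kJ/mol
  T = 324.5 K: K = (3.412, 0.140), RR gives ψ = 0.185, H_out = 6.421 kJ/mol
Linear interpolation between T = 322.6 (H_out = 5.637) and T = 324.5 (H_out = 6.421) on hF = 6.148 gives T ≈ 323.8 K, at which ψ = 0.18.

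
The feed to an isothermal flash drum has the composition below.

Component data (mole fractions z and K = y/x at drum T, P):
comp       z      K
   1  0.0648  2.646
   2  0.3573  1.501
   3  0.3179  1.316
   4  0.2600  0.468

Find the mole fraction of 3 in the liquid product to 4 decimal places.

x_3 = 0.2512

Material balance + equilibrium reduce to Σ zᵢ(Kᵢ−1)/(1+ψ(Kᵢ−1)) = 0.
g(0) = ΣzᵢKᵢ − 1 = 0.2478 and g(1) = 1 − Σzᵢ/Kᵢ = -0.0597, so a root lies in (0, 1).
Newton iteration, ψ⁰ = 0.5:
  ψ = 0.5000: g = 0.09996, g' = -0.2704 → ψ = 0.8696
  ψ = 0.8696: g = -0.01005, g' = -0.3476 → ψ = 0.8407
  ψ = 0.8407: g = -0.00017, g' = -0.3360 → ψ = 0.8402
Converged at ψ = 0.8402.
Compositions from xᵢ = zᵢ/(1+ψ(Kᵢ−1)), yᵢ = Kᵢxᵢ:
  1: x = 0.0272, y = 0.0720
  2: x = 0.2515, y = 0.3774
  3: x = 0.2512, y = 0.3306
  4: x = 0.4701, y = 0.2200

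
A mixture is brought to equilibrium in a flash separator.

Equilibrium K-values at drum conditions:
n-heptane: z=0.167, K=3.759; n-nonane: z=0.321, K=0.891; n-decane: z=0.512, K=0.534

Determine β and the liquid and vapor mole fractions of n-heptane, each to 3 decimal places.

Material balance + equilibrium reduce to Σ zᵢ(Kᵢ−1)/(1+β(Kᵢ−1)) = 0.
Feasibility: ΣzᵢKᵢ = 1.187, Σzᵢ/Kᵢ = 1.363 — both > 1, two phases present.
Newton iteration, β⁰ = 0.5:
  β = 0.500: g = -0.1544, g' = -0.418 → β = 0.130
  β = 0.130: g = 0.0494, g' = -0.818 → β = 0.191
  β = 0.191: g = 0.0043, g' = -0.684 → β = 0.197
Converged at β = 0.197.
Compositions from xᵢ = zᵢ/(1+β(Kᵢ−1)), yᵢ = Kᵢxᵢ:
  n-heptane: x = 0.108, y = 0.407
  n-nonane: x = 0.328, y = 0.292
  n-decane: x = 0.564, y = 0.301

β = 0.197, x_n-heptane = 0.108, y_n-heptane = 0.407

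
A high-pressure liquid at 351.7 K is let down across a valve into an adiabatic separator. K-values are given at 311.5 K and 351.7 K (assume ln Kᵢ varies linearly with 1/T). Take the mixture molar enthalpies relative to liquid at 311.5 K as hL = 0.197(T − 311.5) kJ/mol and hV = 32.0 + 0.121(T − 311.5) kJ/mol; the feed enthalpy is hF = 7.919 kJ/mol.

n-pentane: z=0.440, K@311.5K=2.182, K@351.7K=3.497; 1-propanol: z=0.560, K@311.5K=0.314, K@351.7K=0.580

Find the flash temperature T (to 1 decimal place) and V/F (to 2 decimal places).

Adiabatic flash: solve Rachford–Rice at each trial T, then check hF = ψ·hV(T) + (1−ψ)·hL(T).
  T = 311.5 K: K = (2.182, 0.314), RR gives ψ = 0.168, H_out = 5.364 kJ/mol
  T = 351.7 K: K = (3.497, 0.580), RR gives ψ = 0.823, H_out = 31.751 kJ/mol
  T = 331.6 K: K = (2.802, 0.435), RR gives ψ = 0.468, H_out = 18.211 kJ/mol
  T = 321.6 K: K = (2.484, 0.372), RR gives ψ = 0.323, H_out = 12.074 kJ/mol
  T = 316.6 K: K = (2.332, 0.342), RR gives ψ = 0.249, H_out = 8.865 kJ/mol
  T = 314.1 K: K = (2.258, 0.328), RR gives ψ = 0.210, H_out = 7.185 kJ/mol
  T = 315.4 K: K = (2.296, 0.336), RR gives ψ = 0.230, H_out = 8.066 kJ/mol
Linear interpolation between T = 314.1 (H_out = 7.185) and T = 315.4 (H_out = 8.066) on hF = 7.919 gives T ≈ 315.2 K, at which ψ = 0.23.

T = 315.2 K, V/F = 0.23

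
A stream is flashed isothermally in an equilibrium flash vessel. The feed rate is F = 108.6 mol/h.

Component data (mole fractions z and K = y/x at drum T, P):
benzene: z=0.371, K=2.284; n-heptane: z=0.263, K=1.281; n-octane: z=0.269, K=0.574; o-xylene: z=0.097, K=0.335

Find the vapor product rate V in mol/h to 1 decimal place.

V = 83.0 mol/h

Iterate (Newton) starting at ψ = 0.5:
  ψ = 0.500: g = 0.1127, g' = -0.418 → ψ = 0.770
  ψ = 0.770: g = -0.0022, g' = -0.457 → ψ = 0.765
Converged at ψ = 0.765.
Then V = ψ·F = 0.7647·108.6 = 83.0 mol/h and L = F − V = 25.6 mol/h.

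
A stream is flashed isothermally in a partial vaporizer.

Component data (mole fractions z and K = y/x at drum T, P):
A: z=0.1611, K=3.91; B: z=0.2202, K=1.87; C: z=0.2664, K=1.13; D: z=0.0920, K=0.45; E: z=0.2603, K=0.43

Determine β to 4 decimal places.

Rachford–Rice: g(β) = Σ zᵢ(Kᵢ−1)/(1+β(Kᵢ−1)) = 0.
g(0) = ΣzᵢKᵢ − 1 = 0.4960 and g(1) = 1 − Σzᵢ/Kᵢ = -0.2045, so a root lies in (0, 1).
Newton iteration, β⁰ = 0.5:
  β = 0.5000: g = 0.07967, g' = -0.5296 → β = 0.6504
  β = 0.6504: g = 0.00176, g' = -0.5159 → β = 0.6538
Converged at β = 0.6538.

β = 0.6538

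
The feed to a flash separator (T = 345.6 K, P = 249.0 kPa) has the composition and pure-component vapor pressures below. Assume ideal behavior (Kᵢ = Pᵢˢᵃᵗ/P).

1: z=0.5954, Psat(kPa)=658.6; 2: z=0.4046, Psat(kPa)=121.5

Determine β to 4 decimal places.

β = 0.9168

Raoult's law: Kᵢ = Pᵢˢᵃᵗ/P = Pᵢˢᵃᵗ/249.0.
  K_1 = 658.6/249.0 = 2.644980, K_2 = 121.5/249.0 = 0.487952
Material balance + equilibrium reduce to Σ zᵢ(Kᵢ−1)/(1+β(Kᵢ−1)) = 0.
g(0) = ΣzᵢKᵢ − 1 = 0.7722 and g(1) = 1 − Σzᵢ/Kᵢ = -0.0543, so a root lies in (0, 1).
Newton–Raphson from β = 0.61:
  β = 0.6100: g = 0.18759, g' = -0.6257 → β = 0.9098
  β = 0.9098: g = 0.00444, g' = -0.6303 → β = 0.9168
Converged at β = 0.9168.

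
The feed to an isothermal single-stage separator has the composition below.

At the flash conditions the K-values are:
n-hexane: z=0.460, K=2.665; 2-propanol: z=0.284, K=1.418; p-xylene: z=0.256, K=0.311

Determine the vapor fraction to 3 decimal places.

Rachford–Rice: g(ψ) = Σ zᵢ(Kᵢ−1)/(1+ψ(Kᵢ−1)) = 0.
g(0) = ΣzᵢKᵢ − 1 = 0.708 and g(1) = 1 − Σzᵢ/Kᵢ = -0.196, so a root lies in (0, 1).
Iterate (Newton) starting at ψ = 0.5:
  ψ = 0.500: g = 0.2471, g' = -0.697 → ψ = 0.855
  ψ = 0.855: g = -0.0255, g' = -0.963 → ψ = 0.828
  ψ = 0.828: g = -0.0007, g' = -0.912 → ψ = 0.827
Converged at ψ = 0.827.

ψ = 0.827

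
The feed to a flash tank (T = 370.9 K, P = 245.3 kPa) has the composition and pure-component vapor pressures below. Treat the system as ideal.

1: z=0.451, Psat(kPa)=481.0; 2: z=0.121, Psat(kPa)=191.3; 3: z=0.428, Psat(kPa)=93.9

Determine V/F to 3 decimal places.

V/F = 0.268

Raoult's law: Kᵢ = Pᵢˢᵃᵗ/P = Pᵢˢᵃᵗ/245.3.
  K_1 = 481.0/245.3 = 1.96086, K_2 = 191.3/245.3 = 0.77986, K_3 = 93.9/245.3 = 0.38280
Material balance + equilibrium reduce to Σ zᵢ(Kᵢ−1)/(1+V/F(Kᵢ−1)) = 0.
g(0) = ΣzᵢKᵢ − 1 = 0.143 and g(1) = 1 − Σzᵢ/Kᵢ = -0.503, so a root lies in (0, 1).
Newton iteration, V/F⁰ = 0.51:
  V/F = 0.510: g = -0.1247, g' = -0.542 → V/F = 0.280
  V/F = 0.280: g = -0.0063, g' = -0.503 → V/F = 0.268
Converged at V/F = 0.268.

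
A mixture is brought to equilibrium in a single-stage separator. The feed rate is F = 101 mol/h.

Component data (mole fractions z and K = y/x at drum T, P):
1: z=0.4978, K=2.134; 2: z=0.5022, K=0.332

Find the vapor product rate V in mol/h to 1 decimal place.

Rachford–Rice: g(ψ) = Σ zᵢ(Kᵢ−1)/(1+ψ(Kᵢ−1)) = 0.
Feasibility: ΣzᵢKᵢ = 1.2290, Σzᵢ/Kᵢ = 1.7459 — both > 1, two phases present.
Newton–Raphson from ψ = 0.58:
  ψ = 0.5800: g = -0.20712, g' = -0.8302 → ψ = 0.3305
  ψ = 0.3305: g = -0.01991, g' = -0.7078 → ψ = 0.3024
Converged at ψ = 0.3024.
Then V = ψ·F = 0.3024·101 = 30.5 mol/h and L = F − V = 70.5 mol/h.

V = 30.5 mol/h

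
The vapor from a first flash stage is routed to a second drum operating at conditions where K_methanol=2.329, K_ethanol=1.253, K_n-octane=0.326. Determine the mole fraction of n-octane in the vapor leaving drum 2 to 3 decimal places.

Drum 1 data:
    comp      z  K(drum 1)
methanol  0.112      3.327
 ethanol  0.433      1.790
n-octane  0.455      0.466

y_n-octane (drum 2) = 0.130

Drum 1:
Rachford–Rice: g(ψ₁) = Σ zᵢ(Kᵢ−1)/(1+ψ₁(Kᵢ−1)) = 0.
Feasibility: ΣzᵢKᵢ = 1.360, Σzᵢ/Kᵢ = 1.252 — both > 1, two phases present.
Iterate (Newton) starting at ψ₁ = 0.5:
  ψ₁ = 0.500: g = 0.0342, g' = -0.510 → ψ₁ = 0.567
Converged at ψ₁ = 0.567.
Drum-1 compositions:
  methanol: x = 0.048, y = 0.161
  ethanol: x = 0.299, y = 0.535
  n-octane: x = 0.653, y = 0.304
Drum-2 feed = drum-1 vapor: z₂ = (0.1606, 0.5352, 0.3042).
Drum 2:
Rachford–Rice: g(ψ₂) = Σ zᵢ(Kᵢ−1)/(1+ψ₂(Kᵢ−1)) = 0.
Feasibility: ΣzᵢKᵢ = 1.144, Σzᵢ/Kᵢ = 1.429 — both > 1, two phases present.
Newton iteration, ψ₂⁰ = 0.61:
  ψ₂ = 0.610: g = -0.1130, g' = -0.511 → ψ₂ = 0.389
  ψ₂ = 0.389: g = -0.0138, g' = -0.405 → ψ₂ = 0.355
  ψ₂ = 0.355: g = -0.0001, g' = -0.399 → ψ₂ = 0.354
Converged at ψ₂ = 0.354.
  methanol: x = 0.109, y = 0.254
  ethanol: x = 0.491, y = 0.615
  n-octane: x = 0.400, y = 0.130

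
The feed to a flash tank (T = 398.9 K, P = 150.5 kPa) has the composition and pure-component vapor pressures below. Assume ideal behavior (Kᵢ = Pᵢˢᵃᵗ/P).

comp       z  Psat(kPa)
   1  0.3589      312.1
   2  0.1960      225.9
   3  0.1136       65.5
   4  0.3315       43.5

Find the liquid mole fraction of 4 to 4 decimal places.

x_4 = 0.4214

Raoult's law: Kᵢ = Pᵢˢᵃᵗ/P = Pᵢˢᵃᵗ/150.5.
  K_1 = 312.1/150.5 = 2.073754, K_2 = 225.9/150.5 = 1.500997, K_3 = 65.5/150.5 = 0.435216, K_4 = 43.5/150.5 = 0.289037
Let ψ = V/F and solve Σ zᵢ(Kᵢ−1)/(1+ψ(Kᵢ−1)) = 0.
Check two-phase: ΣzᵢKᵢ = 1.1837 > 1 and Σzᵢ/Kᵢ = 1.7116 > 1, so g(0) = 0.1837 > 0 and g(1) = -0.7116 < 0.
Iterate (Newton) starting at ψ = 0.5:
  ψ = 0.5000: g = -0.12581, g' = -0.6804 → ψ = 0.3151
  ψ = 0.3151: g = -0.00902, g' = -0.5996 → ψ = 0.3001
  ψ = 0.3001: g = -0.00002, g' = -0.5972 → ψ = 0.3000
Converged at ψ = 0.3000.
Compositions from xᵢ = zᵢ/(1+ψ(Kᵢ−1)), yᵢ = Kᵢxᵢ:
  1: x = 0.2715, y = 0.5629
  2: x = 0.1704, y = 0.2558
  3: x = 0.1368, y = 0.0595
  4: x = 0.4214, y = 0.1218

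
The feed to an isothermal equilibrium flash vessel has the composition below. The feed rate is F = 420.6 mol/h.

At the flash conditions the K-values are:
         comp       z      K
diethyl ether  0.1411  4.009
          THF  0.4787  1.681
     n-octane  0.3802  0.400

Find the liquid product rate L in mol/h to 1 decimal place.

Rachford–Rice: g(V/F) = Σ zᵢ(Kᵢ−1)/(1+V/F(Kᵢ−1)) = 0.
g(0) = ΣzᵢKᵢ − 1 = 0.5224 and g(1) = 1 − Σzᵢ/Kᵢ = -0.2705, so a root lies in (0, 1).
Newton iteration, V/F⁰ = 0.43:
  V/F = 0.4300: g = 0.12981, g' = -0.6242 → V/F = 0.6379
  V/F = 0.6379: g = 0.00310, g' = -0.6170 → V/F = 0.6430
Converged at V/F = 0.6430.
Then V = V/F·F = 0.6430·420.6 = 270.4 mol/h and L = F − V = 150.2 mol/h.

L = 150.2 mol/h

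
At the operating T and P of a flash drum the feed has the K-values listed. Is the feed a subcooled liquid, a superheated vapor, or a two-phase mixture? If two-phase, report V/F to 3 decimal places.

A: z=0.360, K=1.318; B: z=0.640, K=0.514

ΣzᵢKᵢ = 0.803; Σzᵢ/Kᵢ = 1.518.
Since ΣzᵢKᵢ < 1 the mixture is below its bubble point — single liquid phase.

subcooled liquid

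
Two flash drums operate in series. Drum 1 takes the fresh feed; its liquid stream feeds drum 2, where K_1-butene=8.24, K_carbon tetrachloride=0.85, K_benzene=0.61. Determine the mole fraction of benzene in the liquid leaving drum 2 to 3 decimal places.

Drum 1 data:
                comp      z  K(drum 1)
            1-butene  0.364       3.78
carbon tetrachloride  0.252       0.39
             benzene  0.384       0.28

x_benzene (drum 2) = 0.622

Drum 1:
Rachford–Rice: g(ψ₁) = Σ zᵢ(Kᵢ−1)/(1+ψ₁(Kᵢ−1)) = 0.
g(0) = ΣzᵢKᵢ − 1 = 0.582 and g(1) = 1 − Σzᵢ/Kᵢ = -1.114, so a root lies in (0, 1).
Newton–Raphson from ψ₁ = 0.52:
  ψ₁ = 0.520: g = -0.2533, g' = -1.180 → ψ₁ = 0.305
  ψ₁ = 0.305: g = 0.0040, g' = -1.292 → ψ₁ = 0.308
Converged at ψ₁ = 0.308.
Drum-1 compositions:
  1-butene: x = 0.196, y = 0.741
  carbon tetrachloride: x = 0.310, y = 0.121
  benzene: x = 0.494, y = 0.138
Drum-2 feed = drum-1 liquid: z₂ = (0.1960, 0.3104, 0.4936).
Drum 2:
Material balance + equilibrium reduce to Σ zᵢ(Kᵢ−1)/(1+ψ₂(Kᵢ−1)) = 0.
Feasibility: ΣzᵢKᵢ = 2.180, Σzᵢ/Kᵢ = 1.198 — both > 1, two phases present.
Newton–Raphson from ψ₂ = 0.38:
  ψ₂ = 0.380: g = 0.1028, g' = -0.841 → ψ₂ = 0.502
  ψ₂ = 0.502: g = 0.0163, g' = -0.602 → ψ₂ = 0.529
  ψ₂ = 0.529: g = 0.0005, g' = -0.567 → ψ₂ = 0.530
Converged at ψ₂ = 0.530.
  1-butene: x = 0.041, y = 0.334
  carbon tetrachloride: x = 0.337, y = 0.287
  benzene: x = 0.622, y = 0.380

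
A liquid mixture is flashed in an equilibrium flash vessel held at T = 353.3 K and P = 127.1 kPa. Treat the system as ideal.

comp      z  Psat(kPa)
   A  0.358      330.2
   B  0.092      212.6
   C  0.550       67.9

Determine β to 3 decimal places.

Raoult's law: Kᵢ = Pᵢˢᵃᵗ/P = Pᵢˢᵃᵗ/127.1.
  K_A = 330.2/127.1 = 2.59795, K_B = 212.6/127.1 = 1.67270, K_C = 67.9/127.1 = 0.53423
Rachford–Rice: g(β) = Σ zᵢ(Kᵢ−1)/(1+β(Kᵢ−1)) = 0.
g(0) = ΣzᵢKᵢ − 1 = 0.378 and g(1) = 1 − Σzᵢ/Kᵢ = -0.222, so a root lies in (0, 1).
Newton iteration, β⁰ = 0.5:
  β = 0.500: g = 0.0304, g' = -0.509 → β = 0.560
  β = 0.560: g = 0.0004, g' = -0.495 → β = 0.561
Converged at β = 0.561.

β = 0.561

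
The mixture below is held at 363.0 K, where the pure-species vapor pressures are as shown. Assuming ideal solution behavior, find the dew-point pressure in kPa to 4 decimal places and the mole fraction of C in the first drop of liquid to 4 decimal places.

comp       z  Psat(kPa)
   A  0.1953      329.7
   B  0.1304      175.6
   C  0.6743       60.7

At the dew point ψ → 1, so Σzᵢ/Kᵢ = 1 with Kᵢ = Pᵢˢᵃᵗ/P ⇒ 1/P = Σzᵢ/Pᵢˢᵃᵗ.
1/P = 0.1953/329.7 + 0.1304/175.6 + 0.6743/60.7 = 0.0124437 ⇒ P = 80.3620 kPa
xᵢ = zᵢP/Pᵢˢᵃᵗ ⇒ x_C = 0.6743·80.3620/60.7 = 0.8927

Pdew = 80.3620 kPa, x_C = 0.8927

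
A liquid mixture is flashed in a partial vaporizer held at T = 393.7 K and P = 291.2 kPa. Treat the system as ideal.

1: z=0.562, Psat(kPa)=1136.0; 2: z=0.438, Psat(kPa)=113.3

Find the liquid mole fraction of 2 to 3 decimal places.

Raoult's law: Kᵢ = Pᵢˢᵃᵗ/P = Pᵢˢᵃᵗ/291.2.
  K_1 = 1136.0/291.2 = 3.90110, K_2 = 113.3/291.2 = 0.38908
Rachford–Rice: g(ψ) = Σ zᵢ(Kᵢ−1)/(1+ψ(Kᵢ−1)) = 0.
Check two-phase: ΣzᵢKᵢ = 2.363 > 1 and Σzᵢ/Kᵢ = 1.270 > 1, so g(0) = 1.363 > 0 and g(1) = -0.270 < 0.
Binary case is linear: z₁(K₁−1)(1+ψ(K₂−1)) + z₂(K₂−1)(1+ψ(K₁−1)) = 0
⇒ ψ = [z₁(K₁−1)+z₂(K₂−1)] / [−(K₁−1)(K₂−1)] = 1.3628/1.7723 = 0.769
Compositions from xᵢ = zᵢ/(1+ψ(Kᵢ−1)), yᵢ = Kᵢxᵢ:
  1: x = 0.174, y = 0.679
  2: x = 0.826, y = 0.321

x_2 = 0.826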